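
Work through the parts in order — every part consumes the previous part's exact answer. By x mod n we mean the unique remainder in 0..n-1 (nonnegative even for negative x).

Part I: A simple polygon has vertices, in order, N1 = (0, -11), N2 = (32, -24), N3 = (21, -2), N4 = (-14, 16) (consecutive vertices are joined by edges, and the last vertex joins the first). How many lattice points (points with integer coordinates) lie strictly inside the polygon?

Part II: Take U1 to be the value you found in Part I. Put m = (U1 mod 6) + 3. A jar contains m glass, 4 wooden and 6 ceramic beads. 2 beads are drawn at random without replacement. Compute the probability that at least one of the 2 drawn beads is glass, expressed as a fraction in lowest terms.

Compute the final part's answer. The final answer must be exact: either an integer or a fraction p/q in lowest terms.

Part I: cross terms: (0*-24 - 32*-11)=352, (32*-2 - 21*-24)=440, (21*16 - -14*-2)=308, (-14*-11 - 0*16)=154; twice the area = |1254| = 1254; area = 627; boundary points = 1 + 11 + 1 + 1 = 14; strictly interior points = area - boundary/2 + 1 = 621; answer 621
Part II: U1 = 621; m = 6; total draws C(16,2) = 120; complement C(10,2) = 45; favorable 120 - 45 = 75; P = 5/8; answer 5/8

5/8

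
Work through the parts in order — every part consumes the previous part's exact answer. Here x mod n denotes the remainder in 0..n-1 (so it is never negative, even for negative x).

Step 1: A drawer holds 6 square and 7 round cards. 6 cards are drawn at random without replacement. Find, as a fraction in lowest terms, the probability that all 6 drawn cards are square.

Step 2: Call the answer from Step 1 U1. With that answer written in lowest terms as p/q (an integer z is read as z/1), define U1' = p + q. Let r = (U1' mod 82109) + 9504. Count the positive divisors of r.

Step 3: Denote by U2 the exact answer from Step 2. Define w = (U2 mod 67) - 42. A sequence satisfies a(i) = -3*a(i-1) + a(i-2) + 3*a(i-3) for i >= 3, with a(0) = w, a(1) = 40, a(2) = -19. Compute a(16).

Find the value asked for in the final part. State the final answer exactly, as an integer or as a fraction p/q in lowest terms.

Step 1: total draws C(13,6) = 1716; favorable C(6,6) = 1; P = 1/1716; answer 1/1716
Step 2: U1 = 1/1716; threaded value p + q = 1717; r = 11221; 11221 = 7^2 * 229; number of divisors = (2+1) * (1+1) = 6; answer 6
Step 3: U2 = 6; w = -36; a(3) = -3*(-19) + 1*(40) + 3*(-36) = -11; iterating: a(3)=-11, a(4)=134, a(5)=-470, a(6)=1511, a(7)=-4601, a(8)=13904, a(9)=-41780, a(10)=125441, a(11)=-376391, a(12)=1129274, a(13)=-3387890, a(14)=10163771, a(15)=-30491381, a(16)=91474244; answer 91474244

91474244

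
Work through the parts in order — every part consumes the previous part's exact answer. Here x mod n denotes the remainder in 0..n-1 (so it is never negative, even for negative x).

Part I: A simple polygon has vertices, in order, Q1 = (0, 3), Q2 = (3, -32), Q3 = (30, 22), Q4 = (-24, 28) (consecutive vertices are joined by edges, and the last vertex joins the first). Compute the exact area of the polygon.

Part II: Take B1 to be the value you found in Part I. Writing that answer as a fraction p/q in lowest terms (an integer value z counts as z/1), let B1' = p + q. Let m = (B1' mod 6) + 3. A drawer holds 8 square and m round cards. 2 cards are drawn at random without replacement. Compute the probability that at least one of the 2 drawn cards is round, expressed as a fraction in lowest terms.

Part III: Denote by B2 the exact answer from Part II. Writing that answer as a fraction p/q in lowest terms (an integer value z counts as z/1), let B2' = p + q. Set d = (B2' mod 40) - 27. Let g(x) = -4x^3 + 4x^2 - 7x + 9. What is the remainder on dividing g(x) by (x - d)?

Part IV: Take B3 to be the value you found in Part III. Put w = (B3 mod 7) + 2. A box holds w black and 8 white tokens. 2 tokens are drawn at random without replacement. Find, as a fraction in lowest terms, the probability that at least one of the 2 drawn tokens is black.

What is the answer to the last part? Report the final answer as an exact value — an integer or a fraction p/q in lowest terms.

19/33

Part I: cross terms: (0*-32 - 3*3)=-9, (3*22 - 30*-32)=1026, (30*28 - -24*22)=1368, (-24*3 - 0*28)=-72; twice the area = |2313| = 2313; area = 2313/2; answer 2313/2
Part II: B1 = 2313/2; threaded value p + q = 2315; m = 8; total draws C(16,2) = 120; complement C(8,2) = 28; favorable 120 - 28 = 92; P = 23/30; answer 23/30
Part III: B2 = 23/30; threaded value p + q = 53; d = -14; remainder = value at the root: -4*(-14)^3 + 4*(-14)^2 - 7*(-14)^1 + 9 = (10976) + (784) + (98) + (9) = 11867; answer 11867
Part IV: B3 = 11867; w = 4; total draws C(12,2) = 66; complement C(8,2) = 28; favorable 66 - 28 = 38; P = 19/33; answer 19/33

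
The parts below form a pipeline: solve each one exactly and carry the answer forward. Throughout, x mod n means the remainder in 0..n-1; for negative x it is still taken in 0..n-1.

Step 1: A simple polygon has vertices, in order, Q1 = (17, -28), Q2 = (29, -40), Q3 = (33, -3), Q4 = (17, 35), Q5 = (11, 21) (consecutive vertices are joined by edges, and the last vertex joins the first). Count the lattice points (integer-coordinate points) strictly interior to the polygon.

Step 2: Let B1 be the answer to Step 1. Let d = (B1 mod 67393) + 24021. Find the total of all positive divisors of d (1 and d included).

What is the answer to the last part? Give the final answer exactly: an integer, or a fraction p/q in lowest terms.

46800

Step 1: cross terms: (17*-40 - 29*-28)=132, (29*-3 - 33*-40)=1233, (33*35 - 17*-3)=1206, (17*21 - 11*35)=-28, (11*-28 - 17*21)=-665; twice the area = |1878| = 1878; area = 939; boundary points = 12 + 1 + 2 + 2 + 1 = 18; strictly interior points = area - boundary/2 + 1 = 931; answer 931
Step 2: B1 = 931; d = 24952; 24952 = 2^3 * 3119; sigma = (1 + 2 + 4 + 8) * (1 + 3119) = 15 * 3120 = 46800; answer 46800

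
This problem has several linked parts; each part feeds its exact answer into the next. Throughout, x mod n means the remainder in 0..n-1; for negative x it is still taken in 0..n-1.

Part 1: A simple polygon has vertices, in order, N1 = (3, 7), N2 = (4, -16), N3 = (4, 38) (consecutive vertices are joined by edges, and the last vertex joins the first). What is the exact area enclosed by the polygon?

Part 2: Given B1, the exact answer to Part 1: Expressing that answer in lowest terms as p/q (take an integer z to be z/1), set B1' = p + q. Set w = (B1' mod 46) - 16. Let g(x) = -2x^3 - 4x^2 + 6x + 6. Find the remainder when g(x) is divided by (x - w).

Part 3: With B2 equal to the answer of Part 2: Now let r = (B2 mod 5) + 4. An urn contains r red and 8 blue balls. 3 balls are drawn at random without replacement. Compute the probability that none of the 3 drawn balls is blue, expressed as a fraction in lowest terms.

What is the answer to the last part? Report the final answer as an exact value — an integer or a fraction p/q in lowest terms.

Part 1: cross terms: (3*-16 - 4*7)=-76, (4*38 - 4*-16)=216, (4*7 - 3*38)=-86; twice the area = |54| = 54; area = 27; answer 27
Part 2: B1 = 27; threaded value p + q = 28; w = 12; remainder = value at the root: -2*(12)^3 - 4*(12)^2 + 6*(12)^1 + 6 = (-3456) + (-576) + (72) + (6) = -3954; answer -3954
Part 3: B2 = -3954; r = 5; total draws C(13,3) = 286; favorable C(5,3) = 10; P = 5/143; answer 5/143

5/143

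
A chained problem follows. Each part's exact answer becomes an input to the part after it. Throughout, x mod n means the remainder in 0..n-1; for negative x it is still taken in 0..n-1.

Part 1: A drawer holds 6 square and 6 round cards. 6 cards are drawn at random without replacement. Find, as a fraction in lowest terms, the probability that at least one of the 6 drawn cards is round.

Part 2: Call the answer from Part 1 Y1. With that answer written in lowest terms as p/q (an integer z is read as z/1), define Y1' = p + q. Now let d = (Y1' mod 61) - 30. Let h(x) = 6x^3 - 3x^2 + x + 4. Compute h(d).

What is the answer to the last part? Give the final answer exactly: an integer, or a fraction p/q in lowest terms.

-13698

Part 1: total draws C(12,6) = 924; complement C(6,6) = 1; favorable 924 - 1 = 923; P = 923/924; answer 923/924
Part 2: Y1 = 923/924; threaded value p + q = 1847; d = -13; 6*(-13)^3 - 3*(-13)^2 + 1*(-13)^1 + 4 = (-13182) + (-507) + (-13) + (4) = -13698; answer -13698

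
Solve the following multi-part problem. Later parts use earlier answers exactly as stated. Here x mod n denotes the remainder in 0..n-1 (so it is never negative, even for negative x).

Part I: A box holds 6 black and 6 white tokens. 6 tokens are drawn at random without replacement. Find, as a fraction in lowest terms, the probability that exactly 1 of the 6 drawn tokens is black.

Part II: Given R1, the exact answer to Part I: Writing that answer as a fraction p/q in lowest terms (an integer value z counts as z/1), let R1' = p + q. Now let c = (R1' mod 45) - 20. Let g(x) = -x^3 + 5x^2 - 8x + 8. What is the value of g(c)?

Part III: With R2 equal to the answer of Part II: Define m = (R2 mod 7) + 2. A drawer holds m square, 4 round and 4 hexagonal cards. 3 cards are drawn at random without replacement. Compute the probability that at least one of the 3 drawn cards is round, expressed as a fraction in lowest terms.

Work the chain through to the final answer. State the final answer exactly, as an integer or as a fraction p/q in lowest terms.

61/91

Part I: total draws C(12,6) = 924; favorable C(6,1)*C(6,5) = 36; P = 3/77; answer 3/77
Part II: R1 = 3/77; threaded value p + q = 80; c = 15; -1*(15)^3 + 5*(15)^2 - 8*(15)^1 + 8 = (-3375) + (1125) + (-120) + (8) = -2362; answer -2362
Part III: R2 = -2362; m = 6; total draws C(14,3) = 364; complement C(10,3) = 120; favorable 364 - 120 = 244; P = 61/91; answer 61/91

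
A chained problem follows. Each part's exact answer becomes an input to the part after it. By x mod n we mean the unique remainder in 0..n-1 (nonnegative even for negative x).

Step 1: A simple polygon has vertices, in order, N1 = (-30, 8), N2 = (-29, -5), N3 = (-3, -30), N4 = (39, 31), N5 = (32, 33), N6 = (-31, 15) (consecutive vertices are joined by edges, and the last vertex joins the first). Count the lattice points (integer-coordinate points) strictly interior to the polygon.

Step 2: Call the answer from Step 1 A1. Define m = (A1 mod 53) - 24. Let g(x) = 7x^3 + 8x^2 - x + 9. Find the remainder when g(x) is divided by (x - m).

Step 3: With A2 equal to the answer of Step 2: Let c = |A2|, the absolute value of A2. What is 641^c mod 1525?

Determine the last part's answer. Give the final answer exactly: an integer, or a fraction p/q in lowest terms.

Step 1: cross terms: (-30*-5 - -29*8)=382, (-29*-30 - -3*-5)=855, (-3*31 - 39*-30)=1077, (39*33 - 32*31)=295, (32*15 - -31*33)=1503, (-31*8 - -30*15)=202; twice the area = |4314| = 4314; area = 2157; boundary points = 1 + 1 + 1 + 1 + 9 + 1 = 14; strictly interior points = area - boundary/2 + 1 = 2151; answer 2151
Step 2: A1 = 2151; m = 7; remainder = value at the root: 7*(7)^3 + 8*(7)^2 - 1*(7)^1 + 9 = (2401) + (392) + (-7) + (9) = 2795; answer 2795
Step 3: A2 = 2795; c = 2795; squarings mod 1525: 641^1=641, 641^2=656, 641^4=286, 641^8=971, 641^16=391, 641^32=381, 641^64=286, 641^128=971, 641^256=391, 641^512=381, 641^1024=286, 641^2048=971; 641^2795 = 641^1 * 641^2 * 641^8 * 641^32 * 641^64 * 641^128 * 641^512 * 641^2048 = 101 (mod 1525); answer 101

101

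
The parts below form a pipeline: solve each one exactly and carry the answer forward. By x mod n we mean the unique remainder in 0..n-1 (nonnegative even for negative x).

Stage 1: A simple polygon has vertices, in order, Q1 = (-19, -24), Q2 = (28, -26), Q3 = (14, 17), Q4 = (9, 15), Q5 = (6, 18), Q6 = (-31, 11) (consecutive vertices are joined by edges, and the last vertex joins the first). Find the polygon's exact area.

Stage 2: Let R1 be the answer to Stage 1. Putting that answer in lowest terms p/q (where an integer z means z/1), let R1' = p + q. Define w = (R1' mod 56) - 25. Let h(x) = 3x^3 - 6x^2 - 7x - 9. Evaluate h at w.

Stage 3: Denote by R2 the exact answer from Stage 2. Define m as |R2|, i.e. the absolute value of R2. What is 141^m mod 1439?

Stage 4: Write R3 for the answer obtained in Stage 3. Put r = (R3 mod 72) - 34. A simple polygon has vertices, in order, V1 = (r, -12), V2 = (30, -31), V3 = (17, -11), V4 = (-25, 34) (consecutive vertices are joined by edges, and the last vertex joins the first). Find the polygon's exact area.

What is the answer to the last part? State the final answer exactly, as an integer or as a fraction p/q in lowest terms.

1095/2

Stage 1: cross terms: (-19*-26 - 28*-24)=1166, (28*17 - 14*-26)=840, (14*15 - 9*17)=57, (9*18 - 6*15)=72, (6*11 - -31*18)=624, (-31*-24 - -19*11)=953; twice the area = |3712| = 3712; area = 1856; answer 1856
Stage 2: R1 = 1856; threaded value p + q = 1857; w = -16; 3*(-16)^3 - 6*(-16)^2 - 7*(-16)^1 - 9 = (-12288) + (-1536) + (112) + (-9) = -13721; answer -13721
Stage 3: R2 = -13721; m = 13721; squarings mod 1439: 141^1=141, 141^2=1174, 141^4=1153, 141^8=1212, 141^16=1164, 141^32=797, 141^64=610, 141^128=838, 141^256=12, 141^512=144, 141^1024=590, 141^2048=1301, 141^4096=337, 141^8192=1327; 141^13721 = 141^1 * 141^8 * 141^16 * 141^128 * 141^256 * 141^1024 * 141^4096 * 141^8192 = 179 (mod 1439); answer 179
Stage 4: R3 = 179; r = 1; cross terms: (1*-31 - 30*-12)=329, (30*-11 - 17*-31)=197, (17*34 - -25*-11)=303, (-25*-12 - 1*34)=266; twice the area = |1095| = 1095; area = 1095/2; answer 1095/2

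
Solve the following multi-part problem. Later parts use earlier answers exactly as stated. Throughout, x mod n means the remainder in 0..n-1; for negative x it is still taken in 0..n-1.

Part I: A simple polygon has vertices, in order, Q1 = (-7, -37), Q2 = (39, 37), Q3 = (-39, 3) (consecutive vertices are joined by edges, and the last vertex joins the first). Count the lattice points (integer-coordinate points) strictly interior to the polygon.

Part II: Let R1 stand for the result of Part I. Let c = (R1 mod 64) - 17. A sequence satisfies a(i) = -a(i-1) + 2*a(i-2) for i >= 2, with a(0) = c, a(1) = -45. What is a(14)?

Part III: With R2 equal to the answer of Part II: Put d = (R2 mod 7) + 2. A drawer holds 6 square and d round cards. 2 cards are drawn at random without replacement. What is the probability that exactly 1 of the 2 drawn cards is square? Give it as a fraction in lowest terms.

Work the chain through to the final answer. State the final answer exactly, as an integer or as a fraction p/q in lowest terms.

Part I: cross terms: (-7*37 - 39*-37)=1184, (39*3 - -39*37)=1560, (-39*-37 - -7*3)=1464; twice the area = |4208| = 4208; area = 2104; boundary points = 2 + 2 + 8 = 12; strictly interior points = area - boundary/2 + 1 = 2099; answer 2099
Part II: R1 = 2099; c = 34; a(2) = -1*(-45) + 2*(34) = 113; iterating: a(2)=113, a(3)=-203, a(4)=429, a(5)=-835, a(6)=1693, a(7)=-3363, a(8)=6749, a(9)=-13475, a(10)=26973, a(11)=-53923, a(12)=107869, a(13)=-215715, a(14)=431453; answer 431453
Part III: R2 = 431453; d = 3; total draws C(9,2) = 36; favorable C(6,1)*C(3,1) = 18; P = 1/2; answer 1/2

1/2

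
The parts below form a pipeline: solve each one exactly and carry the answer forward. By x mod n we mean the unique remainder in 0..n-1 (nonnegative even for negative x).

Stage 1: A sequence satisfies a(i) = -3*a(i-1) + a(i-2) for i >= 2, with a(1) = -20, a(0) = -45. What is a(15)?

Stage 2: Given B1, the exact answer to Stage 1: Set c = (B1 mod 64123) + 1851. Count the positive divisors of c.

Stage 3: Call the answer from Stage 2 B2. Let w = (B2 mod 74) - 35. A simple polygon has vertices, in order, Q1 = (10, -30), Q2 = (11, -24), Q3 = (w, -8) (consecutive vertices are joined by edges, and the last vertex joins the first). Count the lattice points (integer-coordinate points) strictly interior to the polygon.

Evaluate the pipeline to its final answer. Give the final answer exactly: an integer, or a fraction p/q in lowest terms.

Stage 1: a(2) = -3*(-20) + 1*(-45) = 15; iterating: a(2)=15, a(3)=-65, a(4)=210, a(5)=-695, a(6)=2295, a(7)=-7580, a(8)=25035, a(9)=-82685, a(10)=273090, a(11)=-901955, a(12)=2978955, a(13)=-9838820, a(14)=32495415, a(15)=-107325065; answer -107325065
Stage 2: B1 = -107325065; c = 18688; 18688 = 2^8 * 73; number of divisors = (8+1) * (1+1) = 18; answer 18
Stage 3: B2 = 18; w = -17; cross terms: (10*-24 - 11*-30)=90, (11*-8 - -17*-24)=-496, (-17*-30 - 10*-8)=590; twice the area = |184| = 184; area = 92; boundary points = 1 + 4 + 1 = 6; strictly interior points = area - boundary/2 + 1 = 90; answer 90

90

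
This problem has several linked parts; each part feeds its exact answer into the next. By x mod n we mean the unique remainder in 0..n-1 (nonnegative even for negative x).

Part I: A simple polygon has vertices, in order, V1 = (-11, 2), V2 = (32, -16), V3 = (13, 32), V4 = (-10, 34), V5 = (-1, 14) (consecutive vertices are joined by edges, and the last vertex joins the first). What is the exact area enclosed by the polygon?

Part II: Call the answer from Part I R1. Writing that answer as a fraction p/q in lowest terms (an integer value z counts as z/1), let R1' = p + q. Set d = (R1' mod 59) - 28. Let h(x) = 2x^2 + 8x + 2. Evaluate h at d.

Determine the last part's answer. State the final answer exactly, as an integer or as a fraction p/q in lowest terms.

Part I: cross terms: (-11*-16 - 32*2)=112, (32*32 - 13*-16)=1232, (13*34 - -10*32)=762, (-10*14 - -1*34)=-106, (-1*2 - -11*14)=152; twice the area = |2152| = 2152; area = 1076; answer 1076
Part II: R1 = 1076; threaded value p + q = 1077; d = -13; 2*(-13)^2 + 8*(-13)^1 + 2 = (338) + (-104) + (2) = 236; answer 236

236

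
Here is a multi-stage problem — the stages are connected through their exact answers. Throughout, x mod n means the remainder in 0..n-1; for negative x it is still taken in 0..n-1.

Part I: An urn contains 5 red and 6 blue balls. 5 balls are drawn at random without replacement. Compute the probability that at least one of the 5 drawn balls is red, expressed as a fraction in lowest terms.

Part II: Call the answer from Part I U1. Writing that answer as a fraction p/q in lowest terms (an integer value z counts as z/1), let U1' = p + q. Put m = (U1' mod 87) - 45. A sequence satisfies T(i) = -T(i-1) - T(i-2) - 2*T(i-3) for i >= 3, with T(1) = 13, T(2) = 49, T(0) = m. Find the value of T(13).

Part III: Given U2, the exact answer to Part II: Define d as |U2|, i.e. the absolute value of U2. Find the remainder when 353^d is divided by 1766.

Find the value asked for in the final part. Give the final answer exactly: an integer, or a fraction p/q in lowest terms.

Part I: total draws C(11,5) = 462; complement C(6,5) = 6; favorable 462 - 6 = 456; P = 76/77; answer 76/77
Part II: U1 = 76/77; threaded value p + q = 153; m = 21; T(3) = -1*(49) - 1*(13) - 2*(21) = -104; iterating: T(3)=-104, T(4)=29, T(5)=-23, T(6)=202, T(7)=-237, T(8)=81, T(9)=-248, T(10)=641, T(11)=-555, T(12)=410, T(13)=-1137; answer -1137
Part III: U2 = -1137; d = 1137; squarings mod 1766: 353^1=353, 353^2=989, 353^4=1523, 353^8=771, 353^16=1065, 353^32=453, 353^64=353, 353^128=989, 353^256=1523, 353^512=771, 353^1024=1065; 353^1137 = 353^1 * 353^16 * 353^32 * 353^64 * 353^1024 = 1215 (mod 1766); answer 1215

1215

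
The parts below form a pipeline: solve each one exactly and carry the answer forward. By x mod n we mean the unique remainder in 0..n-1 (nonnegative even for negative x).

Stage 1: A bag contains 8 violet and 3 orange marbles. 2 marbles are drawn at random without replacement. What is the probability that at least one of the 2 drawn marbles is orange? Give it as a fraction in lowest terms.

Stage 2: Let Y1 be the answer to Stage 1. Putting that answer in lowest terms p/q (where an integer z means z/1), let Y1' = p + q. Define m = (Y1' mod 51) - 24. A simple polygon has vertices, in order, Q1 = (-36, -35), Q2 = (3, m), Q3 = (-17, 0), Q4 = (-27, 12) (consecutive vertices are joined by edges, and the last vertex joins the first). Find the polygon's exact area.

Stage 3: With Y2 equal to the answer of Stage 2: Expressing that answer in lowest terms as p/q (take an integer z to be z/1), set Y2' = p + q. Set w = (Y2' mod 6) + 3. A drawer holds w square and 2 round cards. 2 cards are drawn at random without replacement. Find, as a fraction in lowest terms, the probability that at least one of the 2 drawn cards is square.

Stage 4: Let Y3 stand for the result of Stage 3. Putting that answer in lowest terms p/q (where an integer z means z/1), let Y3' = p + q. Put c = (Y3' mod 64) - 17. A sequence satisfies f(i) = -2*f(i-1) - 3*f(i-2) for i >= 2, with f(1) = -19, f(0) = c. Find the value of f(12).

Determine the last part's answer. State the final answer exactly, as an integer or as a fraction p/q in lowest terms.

728

Stage 1: total draws C(11,2) = 55; complement C(8,2) = 28; favorable 55 - 28 = 27; P = 27/55; answer 27/55
Stage 2: Y1 = 27/55; threaded value p + q = 82; m = 7; cross terms: (-36*7 - 3*-35)=-147, (3*0 - -17*7)=119, (-17*12 - -27*0)=-204, (-27*-35 - -36*12)=1377; twice the area = |1145| = 1145; area = 1145/2; answer 1145/2
Stage 3: Y2 = 1145/2; threaded value p + q = 1147; w = 4; total draws C(6,2) = 15; complement C(2,2) = 1; favorable 15 - 1 = 14; P = 14/15; answer 14/15
Stage 4: Y3 = 14/15; threaded value p + q = 29; c = 12; f(2) = -2*(-19) - 3*(12) = 2; iterating: f(2)=2, f(3)=53, f(4)=-112, f(5)=65, f(6)=206, f(7)=-607, f(8)=596, f(9)=629, f(10)=-3046, f(11)=4205, f(12)=728; answer 728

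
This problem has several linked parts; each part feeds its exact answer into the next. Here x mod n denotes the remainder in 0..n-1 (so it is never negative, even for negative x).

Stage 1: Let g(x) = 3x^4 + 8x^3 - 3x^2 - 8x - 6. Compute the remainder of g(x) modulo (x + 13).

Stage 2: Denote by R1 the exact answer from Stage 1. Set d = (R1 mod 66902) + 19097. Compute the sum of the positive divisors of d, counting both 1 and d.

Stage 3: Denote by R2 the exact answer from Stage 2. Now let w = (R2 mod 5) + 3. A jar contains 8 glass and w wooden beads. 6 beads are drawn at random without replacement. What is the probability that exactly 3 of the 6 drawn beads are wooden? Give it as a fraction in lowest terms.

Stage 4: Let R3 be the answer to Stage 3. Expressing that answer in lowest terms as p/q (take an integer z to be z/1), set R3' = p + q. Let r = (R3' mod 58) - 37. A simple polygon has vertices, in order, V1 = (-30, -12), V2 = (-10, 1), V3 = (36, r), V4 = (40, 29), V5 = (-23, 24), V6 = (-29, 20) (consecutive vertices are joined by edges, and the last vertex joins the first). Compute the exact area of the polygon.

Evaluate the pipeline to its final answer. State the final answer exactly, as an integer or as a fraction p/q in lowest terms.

3669/2

Stage 1: remainder = value at the root: 3*(-13)^4 + 8*(-13)^3 - 3*(-13)^2 - 8*(-13)^1 - 6 = (85683) + (-17576) + (-507) + (104) + (-6) = 67698; answer 67698
Stage 2: R1 = 67698; d = 19893; 19893 = 3 * 19 * 349; sigma = (1 + 3) * (1 + 19) * (1 + 349) = 4 * 20 * 350 = 28000; answer 28000
Stage 3: R2 = 28000; w = 3; total draws C(11,6) = 462; favorable C(3,3)*C(8,3) = 56; P = 4/33; answer 4/33
Stage 4: R3 = 4/33; threaded value p + q = 37; r = 0; cross terms: (-30*1 - -10*-12)=-150, (-10*0 - 36*1)=-36, (36*29 - 40*0)=1044, (40*24 - -23*29)=1627, (-23*20 - -29*24)=236, (-29*-12 - -30*20)=948; twice the area = |3669| = 3669; area = 3669/2; answer 3669/2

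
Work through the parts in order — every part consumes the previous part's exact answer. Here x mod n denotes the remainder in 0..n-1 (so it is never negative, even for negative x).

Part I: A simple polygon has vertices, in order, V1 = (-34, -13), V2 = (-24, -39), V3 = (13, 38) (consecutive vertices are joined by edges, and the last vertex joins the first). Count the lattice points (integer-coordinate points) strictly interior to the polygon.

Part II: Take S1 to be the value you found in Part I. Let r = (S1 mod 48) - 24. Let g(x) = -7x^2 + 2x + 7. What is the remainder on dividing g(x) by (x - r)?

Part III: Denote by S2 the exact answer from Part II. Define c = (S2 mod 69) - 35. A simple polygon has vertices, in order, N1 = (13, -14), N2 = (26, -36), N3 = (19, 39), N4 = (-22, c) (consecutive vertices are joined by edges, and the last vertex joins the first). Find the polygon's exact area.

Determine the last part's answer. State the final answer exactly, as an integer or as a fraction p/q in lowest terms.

Part I: cross terms: (-34*-39 - -24*-13)=1014, (-24*38 - 13*-39)=-405, (13*-13 - -34*38)=1123; twice the area = |1732| = 1732; area = 866; boundary points = 2 + 1 + 1 = 4; strictly interior points = area - boundary/2 + 1 = 865; answer 865
Part II: S1 = 865; r = -23; remainder = value at the root: -7*(-23)^2 + 2*(-23)^1 + 7 = (-3703) + (-46) + (7) = -3742; answer -3742
Part III: S2 = -3742; c = 18; cross terms: (13*-36 - 26*-14)=-104, (26*39 - 19*-36)=1698, (19*18 - -22*39)=1200, (-22*-14 - 13*18)=74; twice the area = |2868| = 2868; area = 1434; answer 1434

1434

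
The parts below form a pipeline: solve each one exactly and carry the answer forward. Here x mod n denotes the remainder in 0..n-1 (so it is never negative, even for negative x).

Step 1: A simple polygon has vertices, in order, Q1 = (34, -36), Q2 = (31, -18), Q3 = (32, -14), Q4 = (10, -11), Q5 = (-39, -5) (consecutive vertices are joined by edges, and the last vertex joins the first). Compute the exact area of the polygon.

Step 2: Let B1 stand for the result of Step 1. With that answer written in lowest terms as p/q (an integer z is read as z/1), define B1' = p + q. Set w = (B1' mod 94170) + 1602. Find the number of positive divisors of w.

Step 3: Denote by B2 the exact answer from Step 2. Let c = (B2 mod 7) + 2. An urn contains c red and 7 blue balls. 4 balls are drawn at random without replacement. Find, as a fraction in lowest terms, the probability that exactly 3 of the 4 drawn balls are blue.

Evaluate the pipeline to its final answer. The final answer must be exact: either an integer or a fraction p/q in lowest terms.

Step 1: cross terms: (34*-18 - 31*-36)=504, (31*-14 - 32*-18)=142, (32*-11 - 10*-14)=-212, (10*-5 - -39*-11)=-479, (-39*-36 - 34*-5)=1574; twice the area = |1529| = 1529; area = 1529/2; answer 1529/2
Step 2: B1 = 1529/2; threaded value p + q = 1531; w = 3133; 3133 = 13 * 241; number of divisors = (1+1) * (1+1) = 4; answer 4
Step 3: B2 = 4; c = 6; total draws C(13,4) = 715; favorable C(7,3)*C(6,1) = 210; P = 42/143; answer 42/143

42/143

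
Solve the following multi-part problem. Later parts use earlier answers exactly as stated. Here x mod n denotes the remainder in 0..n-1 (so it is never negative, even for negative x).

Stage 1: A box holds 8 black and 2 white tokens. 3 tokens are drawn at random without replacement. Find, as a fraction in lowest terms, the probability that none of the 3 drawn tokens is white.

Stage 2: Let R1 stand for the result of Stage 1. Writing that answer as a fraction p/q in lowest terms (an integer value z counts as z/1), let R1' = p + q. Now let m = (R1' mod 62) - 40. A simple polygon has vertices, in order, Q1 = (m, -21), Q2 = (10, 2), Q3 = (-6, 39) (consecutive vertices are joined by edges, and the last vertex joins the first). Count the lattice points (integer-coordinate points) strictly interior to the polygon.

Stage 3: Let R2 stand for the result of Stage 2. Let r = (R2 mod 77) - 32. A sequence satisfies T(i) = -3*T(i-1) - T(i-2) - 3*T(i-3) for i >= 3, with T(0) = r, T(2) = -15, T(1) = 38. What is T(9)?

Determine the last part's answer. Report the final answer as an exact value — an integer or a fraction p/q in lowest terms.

Stage 1: total draws C(10,3) = 120; favorable C(8,3) = 56; P = 7/15; answer 7/15
Stage 2: R1 = 7/15; threaded value p + q = 22; m = -18; cross terms: (-18*2 - 10*-21)=174, (10*39 - -6*2)=402, (-6*-21 - -18*39)=828; twice the area = |1404| = 1404; area = 702; boundary points = 1 + 1 + 12 = 14; strictly interior points = area - boundary/2 + 1 = 696; answer 696
Stage 3: R2 = 696; r = -29; T(3) = -3*(-15) - 1*(38) - 3*(-29) = 94; iterating: T(3)=94, T(4)=-381, T(5)=1094, T(6)=-3183, T(7)=9598, T(8)=-28893, T(9)=86630; answer 86630

86630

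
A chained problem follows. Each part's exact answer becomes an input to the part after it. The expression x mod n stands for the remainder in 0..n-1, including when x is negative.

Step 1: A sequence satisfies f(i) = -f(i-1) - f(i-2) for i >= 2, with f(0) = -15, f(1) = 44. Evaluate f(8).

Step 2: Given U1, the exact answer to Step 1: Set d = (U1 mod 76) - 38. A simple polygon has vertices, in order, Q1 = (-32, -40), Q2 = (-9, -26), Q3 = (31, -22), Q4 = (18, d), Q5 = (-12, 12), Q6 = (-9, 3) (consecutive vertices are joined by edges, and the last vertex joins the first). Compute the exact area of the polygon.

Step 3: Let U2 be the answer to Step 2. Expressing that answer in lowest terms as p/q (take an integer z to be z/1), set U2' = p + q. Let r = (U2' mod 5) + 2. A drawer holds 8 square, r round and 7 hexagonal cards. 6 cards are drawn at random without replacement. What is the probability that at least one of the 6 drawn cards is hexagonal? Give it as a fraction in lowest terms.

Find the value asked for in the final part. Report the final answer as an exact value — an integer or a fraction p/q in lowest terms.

Step 1: f(2) = -1*(44) - 1*(-15) = -29; iterating: f(2)=-29, f(3)=-15, f(4)=44, f(5)=-29, f(6)=-15, f(7)=44, f(8)=-29; answer -29
Step 2: U1 = -29; d = 9; cross terms: (-32*-26 - -9*-40)=472, (-9*-22 - 31*-26)=1004, (31*9 - 18*-22)=675, (18*12 - -12*9)=324, (-12*3 - -9*12)=72, (-9*-40 - -32*3)=456; twice the area = |3003| = 3003; area = 3003/2; answer 3003/2
Step 3: U2 = 3003/2; threaded value p + q = 3005; r = 2; total draws C(17,6) = 12376; complement C(10,6) = 210; favorable 12376 - 210 = 12166; P = 869/884; answer 869/884

869/884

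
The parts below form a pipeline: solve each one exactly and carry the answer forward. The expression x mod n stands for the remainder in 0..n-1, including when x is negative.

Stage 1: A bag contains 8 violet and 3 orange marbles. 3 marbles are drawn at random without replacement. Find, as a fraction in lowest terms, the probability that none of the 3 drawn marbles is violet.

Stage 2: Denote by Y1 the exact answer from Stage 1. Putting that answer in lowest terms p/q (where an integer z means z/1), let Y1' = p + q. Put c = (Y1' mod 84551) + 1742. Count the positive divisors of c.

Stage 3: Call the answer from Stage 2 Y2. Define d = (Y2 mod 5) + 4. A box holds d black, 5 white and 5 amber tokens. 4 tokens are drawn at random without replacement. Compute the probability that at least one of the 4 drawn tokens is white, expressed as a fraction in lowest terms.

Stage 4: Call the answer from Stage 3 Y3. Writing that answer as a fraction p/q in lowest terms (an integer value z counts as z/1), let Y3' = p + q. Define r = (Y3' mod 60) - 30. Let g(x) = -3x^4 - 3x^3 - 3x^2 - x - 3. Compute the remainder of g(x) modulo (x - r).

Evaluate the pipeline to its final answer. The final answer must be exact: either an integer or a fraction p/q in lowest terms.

-236677

Stage 1: total draws C(11,3) = 165; favorable C(3,3) = 1; P = 1/165; answer 1/165
Stage 2: Y1 = 1/165; threaded value p + q = 166; c = 1908; 1908 = 2^2 * 3^2 * 53; number of divisors = (2+1) * (2+1) * (1+1) = 18; answer 18
Stage 3: Y2 = 18; d = 7; total draws C(17,4) = 2380; complement C(12,4) = 495; favorable 2380 - 495 = 1885; P = 377/476; answer 377/476
Stage 4: Y3 = 377/476; threaded value p + q = 853; r = -17; remainder = value at the root: -3*(-17)^4 - 3*(-17)^3 - 3*(-17)^2 - 1*(-17)^1 - 3 = (-250563) + (14739) + (-867) + (17) + (-3) = -236677; answer -236677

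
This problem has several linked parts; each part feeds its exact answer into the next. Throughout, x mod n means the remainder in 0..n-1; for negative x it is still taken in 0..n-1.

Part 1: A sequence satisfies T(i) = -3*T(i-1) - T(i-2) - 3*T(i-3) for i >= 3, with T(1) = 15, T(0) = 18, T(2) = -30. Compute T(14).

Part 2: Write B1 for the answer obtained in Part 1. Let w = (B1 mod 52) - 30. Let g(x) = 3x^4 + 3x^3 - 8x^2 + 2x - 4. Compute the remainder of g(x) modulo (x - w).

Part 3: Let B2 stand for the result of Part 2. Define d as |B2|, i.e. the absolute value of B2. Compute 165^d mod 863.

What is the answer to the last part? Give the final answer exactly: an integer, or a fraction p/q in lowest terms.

693

Part 1: T(3) = -3*(-30) - 1*(15) - 3*(18) = 21; iterating: T(3)=21, T(4)=-78, T(5)=303, T(6)=-894, T(7)=2613, T(8)=-7854, T(9)=23631, T(10)=-70878, T(11)=212565, T(12)=-637710, T(13)=1913199, T(14)=-5739582; answer -5739582
Part 2: B1 = -5739582; w = -8; remainder = value at the root: 3*(-8)^4 + 3*(-8)^3 - 8*(-8)^2 + 2*(-8)^1 - 4 = (12288) + (-1536) + (-512) + (-16) + (-4) = 10220; answer 10220
Part 3: B2 = 10220; d = 10220; squarings mod 863: 165^1=165, 165^2=472, 165^4=130, 165^8=503, 165^16=150, 165^32=62, 165^64=392, 165^128=50, 165^256=774, 165^512=154, 165^1024=415, 165^2048=488, 165^4096=819, 165^8192=210; 165^10220 = 165^4 * 165^8 * 165^32 * 165^64 * 165^128 * 165^256 * 165^512 * 165^1024 * 165^8192 = 693 (mod 863); answer 693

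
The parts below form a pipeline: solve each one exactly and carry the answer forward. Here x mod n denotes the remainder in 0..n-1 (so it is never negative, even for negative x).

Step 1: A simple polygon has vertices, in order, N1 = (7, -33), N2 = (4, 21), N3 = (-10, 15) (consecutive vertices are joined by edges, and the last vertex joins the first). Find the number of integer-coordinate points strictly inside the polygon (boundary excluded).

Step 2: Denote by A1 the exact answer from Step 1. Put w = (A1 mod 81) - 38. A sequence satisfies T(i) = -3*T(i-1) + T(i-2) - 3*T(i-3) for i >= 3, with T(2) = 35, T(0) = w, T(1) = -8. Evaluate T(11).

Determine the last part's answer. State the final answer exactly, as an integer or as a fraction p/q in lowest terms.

-4057754

Step 1: cross terms: (7*21 - 4*-33)=279, (4*15 - -10*21)=270, (-10*-33 - 7*15)=225; twice the area = |774| = 774; area = 387; boundary points = 3 + 2 + 1 = 6; strictly interior points = area - boundary/2 + 1 = 385; answer 385
Step 2: A1 = 385; w = 23; T(3) = -3*(35) + 1*(-8) - 3*(23) = -182; iterating: T(3)=-182, T(4)=605, T(5)=-2102, T(6)=7457, T(7)=-26288, T(8)=92627, T(9)=-326540, T(10)=1151111, T(11)=-4057754; answer -4057754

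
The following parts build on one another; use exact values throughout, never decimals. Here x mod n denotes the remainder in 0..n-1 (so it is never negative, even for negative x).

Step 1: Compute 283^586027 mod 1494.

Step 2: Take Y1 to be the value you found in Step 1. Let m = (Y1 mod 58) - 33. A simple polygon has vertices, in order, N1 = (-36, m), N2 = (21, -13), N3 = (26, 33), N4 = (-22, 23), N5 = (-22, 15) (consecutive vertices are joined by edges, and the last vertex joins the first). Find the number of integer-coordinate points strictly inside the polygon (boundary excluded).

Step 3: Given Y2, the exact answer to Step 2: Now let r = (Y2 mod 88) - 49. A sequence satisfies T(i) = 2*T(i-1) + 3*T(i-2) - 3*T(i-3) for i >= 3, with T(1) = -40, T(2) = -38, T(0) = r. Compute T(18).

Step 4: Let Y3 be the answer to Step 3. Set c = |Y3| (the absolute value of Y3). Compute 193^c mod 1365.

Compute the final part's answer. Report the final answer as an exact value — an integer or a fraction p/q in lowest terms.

Step 1: squarings mod 1494: 283^1=283, 283^2=907, 283^4=949, 283^8=1213, 283^16=1273, 283^32=1033, 283^64=373, 283^128=187, 283^256=607, 283^512=925, 283^1024=1057, 283^2048=1231, 283^4096=445, 283^8192=817, 283^16384=1165, 283^32768=673, 283^65536=247, 283^131072=1249, 283^262144=265, 283^524288=7; 283^586027 = 283^1 * 283^2 * 283^8 * 283^32 * 283^256 * 283^4096 * 283^8192 * 283^16384 * 283^32768 * 283^524288 = 1471 (mod 1494); answer 1471
Step 2: Y1 = 1471; m = -12; cross terms: (-36*-13 - 21*-12)=720, (21*33 - 26*-13)=1031, (26*23 - -22*33)=1324, (-22*15 - -22*23)=176, (-22*-12 - -36*15)=804; twice the area = |4055| = 4055; area = 4055/2; boundary points = 1 + 1 + 2 + 8 + 1 = 13; strictly interior points = area - boundary/2 + 1 = 2022; answer 2022
Step 3: Y2 = 2022; r = 37; T(3) = 2*(-38) + 3*(-40) - 3*(37) = -307; iterating: T(3)=-307, T(4)=-608, T(5)=-2023, T(6)=-4949, T(7)=-14143, T(8)=-37064, T(9)=-101710, T(10)=-272183, T(11)=-738304, T(12)=-1988027, T(13)=-5374417, T(14)=-14498003, T(15)=-39155176, T(16)=-105681110, T(17)=-285333739, T(18)=-770245280; answer -770245280
Step 4: Y3 = -770245280; c = 770245280; squarings mod 1365: 193^1=193, 193^2=394, 193^4=991, 193^8=646, 193^16=991, 193^32=646, 193^64=991, 193^128=646, 193^256=991, 193^512=646, 193^1024=991, 193^2048=646, 193^4096=991, 193^8192=646, 193^16384=991, 193^32768=646, 193^65536=991, 193^131072=646, 193^262144=991, 193^524288=646, 193^1048576=991, 193^2097152=646, 193^4194304=991, 193^8388608=646, 193^16777216=991, 193^33554432=646, 193^67108864=991, 193^134217728=646, 193^268435456=991, 193^536870912=646; 193^770245280 = 193^32 * 193^128 * 193^512 * 193^65536 * 193^524288 * 193^2097152 * 193^4194304 * 193^8388608 * 193^16777216 * 193^67108864 * 193^134217728 * 193^536870912 = 646 (mod 1365); answer 646

646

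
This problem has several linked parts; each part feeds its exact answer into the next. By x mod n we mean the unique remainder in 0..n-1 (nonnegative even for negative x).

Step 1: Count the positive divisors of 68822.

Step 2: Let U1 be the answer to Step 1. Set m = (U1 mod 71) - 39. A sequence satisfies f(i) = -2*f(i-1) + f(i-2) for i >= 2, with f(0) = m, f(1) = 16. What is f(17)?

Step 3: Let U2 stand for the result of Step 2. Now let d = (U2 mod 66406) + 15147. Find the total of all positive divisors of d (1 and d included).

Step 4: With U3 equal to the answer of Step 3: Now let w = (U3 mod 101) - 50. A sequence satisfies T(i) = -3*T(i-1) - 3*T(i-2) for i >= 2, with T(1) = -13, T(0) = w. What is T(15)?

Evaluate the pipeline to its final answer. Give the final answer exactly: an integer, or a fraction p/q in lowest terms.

Step 1: 68822 = 2 * 13 * 2647; number of divisors = (1+1) * (1+1) * (1+1) = 8; answer 8
Step 2: U1 = 8; m = -31; f(2) = -2*(16) + 1*(-31) = -63; iterating: f(2)=-63, f(3)=142, f(4)=-347, f(5)=836, f(6)=-2019, f(7)=4874, f(8)=-11767, f(9)=28408, f(10)=-68583, f(11)=165574, f(12)=-399731, f(13)=965036, f(14)=-2329803, f(15)=5624642, f(16)=-13579087, f(17)=32782816; answer 32782816
Step 3: U2 = 32782816; d = 59805; 59805 = 3^3 * 5 * 443; sigma = (1 + 3 + 9 + 27) * (1 + 5) * (1 + 443) = 40 * 6 * 444 = 106560; answer 106560
Step 4: U3 = 106560; w = -45; T(2) = -3*(-13) - 3*(-45) = 174; iterating: T(2)=174, T(3)=-483, T(4)=927, T(5)=-1332, T(6)=1215, T(7)=351, T(8)=-4698, T(9)=13041, T(10)=-25029, T(11)=35964, T(12)=-32805, T(13)=-9477, T(14)=126846, T(15)=-352107; answer -352107

-352107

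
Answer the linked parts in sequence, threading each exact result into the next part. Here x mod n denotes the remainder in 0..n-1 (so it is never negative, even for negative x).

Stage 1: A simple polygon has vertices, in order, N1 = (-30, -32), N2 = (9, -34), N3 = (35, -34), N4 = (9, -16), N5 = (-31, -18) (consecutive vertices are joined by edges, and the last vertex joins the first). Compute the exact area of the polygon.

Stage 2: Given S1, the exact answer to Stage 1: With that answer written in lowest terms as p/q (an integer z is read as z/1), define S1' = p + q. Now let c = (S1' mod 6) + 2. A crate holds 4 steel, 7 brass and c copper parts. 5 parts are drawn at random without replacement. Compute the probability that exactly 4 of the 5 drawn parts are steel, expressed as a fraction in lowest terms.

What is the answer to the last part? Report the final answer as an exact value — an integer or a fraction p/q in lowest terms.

Stage 1: cross terms: (-30*-34 - 9*-32)=1308, (9*-34 - 35*-34)=884, (35*-16 - 9*-34)=-254, (9*-18 - -31*-16)=-658, (-31*-32 - -30*-18)=452; twice the area = |1732| = 1732; area = 866; answer 866
Stage 2: S1 = 866; threaded value p + q = 867; c = 5; total draws C(16,5) = 4368; favorable C(4,4)*C(12,1) = 12; P = 1/364; answer 1/364

1/364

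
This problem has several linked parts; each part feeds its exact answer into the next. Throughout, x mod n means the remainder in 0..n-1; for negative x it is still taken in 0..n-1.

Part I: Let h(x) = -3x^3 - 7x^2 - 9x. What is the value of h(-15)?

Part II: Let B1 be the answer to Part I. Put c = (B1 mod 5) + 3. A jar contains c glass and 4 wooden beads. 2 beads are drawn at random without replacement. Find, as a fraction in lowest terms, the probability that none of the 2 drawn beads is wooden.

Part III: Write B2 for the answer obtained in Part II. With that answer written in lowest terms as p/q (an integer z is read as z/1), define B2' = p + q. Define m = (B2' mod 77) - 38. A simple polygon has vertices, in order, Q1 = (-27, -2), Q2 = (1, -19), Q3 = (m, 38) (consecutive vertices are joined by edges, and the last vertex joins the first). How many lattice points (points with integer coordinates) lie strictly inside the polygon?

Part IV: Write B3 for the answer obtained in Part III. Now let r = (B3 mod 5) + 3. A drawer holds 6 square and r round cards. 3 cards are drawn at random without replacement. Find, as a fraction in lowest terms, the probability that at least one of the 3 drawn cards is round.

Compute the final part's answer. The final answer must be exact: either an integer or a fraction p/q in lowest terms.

133/143

Part I: -3*(-15)^3 - 7*(-15)^2 - 9*(-15)^1 = (10125) + (-1575) + (135) = 8685; answer 8685
Part II: B1 = 8685; c = 3; total draws C(7,2) = 21; favorable C(3,2) = 3; P = 1/7; answer 1/7
Part III: B2 = 1/7; threaded value p + q = 8; m = -30; cross terms: (-27*-19 - 1*-2)=515, (1*38 - -30*-19)=-532, (-30*-2 - -27*38)=1086; twice the area = |1069| = 1069; area = 1069/2; boundary points = 1 + 1 + 1 = 3; strictly interior points = area - boundary/2 + 1 = 534; answer 534
Part IV: B3 = 534; r = 7; total draws C(13,3) = 286; complement C(6,3) = 20; favorable 286 - 20 = 266; P = 133/143; answer 133/143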